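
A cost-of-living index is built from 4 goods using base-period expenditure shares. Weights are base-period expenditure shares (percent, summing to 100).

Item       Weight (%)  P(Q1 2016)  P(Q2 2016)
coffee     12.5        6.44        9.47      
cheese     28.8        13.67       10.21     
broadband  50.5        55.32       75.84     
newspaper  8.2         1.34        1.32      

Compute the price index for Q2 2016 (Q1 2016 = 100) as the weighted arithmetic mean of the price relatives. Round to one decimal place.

117.2

coffee: 12.5 × (9.47/6.44) = 12.5 × 1.470497 = 18.3812
cheese: 28.8 × (10.21/13.67) = 28.8 × 0.746891 = 21.5105
broadband: 50.5 × (75.84/55.32) = 50.5 × 1.370933 = 69.2321
newspaper: 8.2 × (1.32/1.34) = 8.2 × 0.985075 = 8.0776
Index = Σ wᵢ·(p₁ᵢ/p₀ᵢ) = 18.3812 + 21.5105 + 69.2321 + 8.0776 = 117.2014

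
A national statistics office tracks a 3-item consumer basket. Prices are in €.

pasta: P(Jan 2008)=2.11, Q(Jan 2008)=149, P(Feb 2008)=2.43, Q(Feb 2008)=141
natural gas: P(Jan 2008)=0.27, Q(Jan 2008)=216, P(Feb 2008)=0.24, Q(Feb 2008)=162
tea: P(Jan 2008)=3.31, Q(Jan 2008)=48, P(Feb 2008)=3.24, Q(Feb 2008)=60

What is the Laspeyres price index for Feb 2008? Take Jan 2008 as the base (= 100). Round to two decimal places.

Laspeyres price index uses base-period quantities as weights.
ΣP(Feb 2008)·Q(Jan 2008) = 2.43×149 + 0.24×216 + 3.24×48 = 362.07 + 51.84 + 155.52 = 569.43
ΣP(Jan 2008)·Q(Jan 2008) = 2.11×149 + 0.27×216 + 3.31×48 = 314.39 + 58.32 + 158.88 = 531.59
Index = 569.43 / 531.59 × 100 = 107.1183

107.12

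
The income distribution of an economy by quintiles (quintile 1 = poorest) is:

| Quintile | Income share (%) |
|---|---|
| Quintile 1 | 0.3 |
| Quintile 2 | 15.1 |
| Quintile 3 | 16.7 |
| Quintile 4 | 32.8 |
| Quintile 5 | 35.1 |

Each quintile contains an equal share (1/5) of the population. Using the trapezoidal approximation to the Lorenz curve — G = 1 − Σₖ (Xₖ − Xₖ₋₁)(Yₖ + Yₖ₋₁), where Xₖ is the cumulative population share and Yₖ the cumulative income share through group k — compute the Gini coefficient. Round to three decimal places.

0.349

Cumulative income shares Yₖ: 0.0030, 0.1540, 0.3210, 0.6490, 1.0000
Σ (Xₖ−Xₖ₋₁)(Yₖ+Yₖ₋₁) = (1/5)(0.0030+0.0000) + (1/5)(0.1540+0.0030) + (1/5)(0.3210+0.1540) + (1/5)(0.6490+0.3210) + (1/5)(1.0000+0.6490)
  = 0.0006 + 0.0314 + 0.0950 + 0.1940 + 0.3298 = 0.6508
G = 1 − 0.6508 = 0.3492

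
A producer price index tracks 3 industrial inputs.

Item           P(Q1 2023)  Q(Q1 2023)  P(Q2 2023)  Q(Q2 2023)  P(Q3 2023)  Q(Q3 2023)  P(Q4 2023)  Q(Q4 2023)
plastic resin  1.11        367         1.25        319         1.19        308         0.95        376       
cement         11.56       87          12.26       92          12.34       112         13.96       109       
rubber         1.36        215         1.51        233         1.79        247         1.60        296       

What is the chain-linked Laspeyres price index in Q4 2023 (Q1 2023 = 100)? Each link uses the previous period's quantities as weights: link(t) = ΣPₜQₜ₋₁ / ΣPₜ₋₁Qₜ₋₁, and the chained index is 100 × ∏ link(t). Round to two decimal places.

114.65

Link Q1 2023→Q2 2023:
ΣP(Q2 2023)Q(Q1 2023) = 1.25×367 + 12.26×87 + 1.51×215 = 458.75 + 1066.62 + 324.65 = 1850.02
ΣP(Q1 2023)Q(Q1 2023) = 1.11×367 + 11.56×87 + 1.36×215 = 407.37 + 1005.72 + 292.4 = 1705.49
link = 1850.02/1705.49 = 1.084744
Link Q2 2023→Q3 2023:
ΣP(Q3 2023)Q(Q2 2023) = 1.19×319 + 12.34×92 + 1.79×233 = 379.61 + 1135.28 + 417.07 = 1931.96
ΣP(Q2 2023)Q(Q2 2023) = 1.25×319 + 12.26×92 + 1.51×233 = 398.75 + 1127.92 + 351.83 = 1878.5
link = 1931.96/1878.5 = 1.028459
Link Q3 2023→Q4 2023:
ΣP(Q4 2023)Q(Q3 2023) = 0.95×308 + 13.96×112 + 1.60×247 = 292.6 + 1563.52 + 395.2 = 2251.32
ΣP(Q3 2023)Q(Q3 2023) = 1.19×308 + 12.34×112 + 1.79×247 = 366.52 + 1382.08 + 442.13 = 2190.73
link = 2251.32/2190.73 = 1.027657
Chained index = 100 × 1.084744 × 1.028459 × 1.027657 = 114.6470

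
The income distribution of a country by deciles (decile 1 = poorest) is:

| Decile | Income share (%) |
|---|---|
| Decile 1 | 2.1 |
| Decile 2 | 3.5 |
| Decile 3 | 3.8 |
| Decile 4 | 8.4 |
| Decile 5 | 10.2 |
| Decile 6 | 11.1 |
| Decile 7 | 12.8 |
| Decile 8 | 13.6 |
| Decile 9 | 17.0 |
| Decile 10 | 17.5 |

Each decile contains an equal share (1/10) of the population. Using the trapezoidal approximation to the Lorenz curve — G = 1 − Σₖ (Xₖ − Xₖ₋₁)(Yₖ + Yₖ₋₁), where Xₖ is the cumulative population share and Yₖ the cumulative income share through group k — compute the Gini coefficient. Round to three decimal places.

Cumulative income shares Yₖ: 0.0210, 0.0560, 0.0940, 0.1780, 0.2800, 0.3910, 0.5190, 0.6550, 0.8250, 1.0000
Σ (Xₖ−Xₖ₋₁)(Yₖ+Yₖ₋₁) = (1/10)(0.0210+0.0000) + (1/10)(0.0560+0.0210) + (1/10)(0.0940+0.0560) + (1/10)(0.1780+0.0940) + (1/10)(0.2800+0.1780) + (1/10)(0.3910+0.2800) + (1/10)(0.5190+0.3910) + (1/10)(0.6550+0.5190) + (1/10)(0.8250+0.6550) + (1/10)(1.0000+0.8250)
  = 0.0021 + 0.0077 + 0.0150 + 0.0272 + 0.0458 + 0.0671 + 0.0910 + 0.1174 + 0.1480 + 0.1825 = 0.7038
G = 1 − 0.7038 = 0.2962

0.296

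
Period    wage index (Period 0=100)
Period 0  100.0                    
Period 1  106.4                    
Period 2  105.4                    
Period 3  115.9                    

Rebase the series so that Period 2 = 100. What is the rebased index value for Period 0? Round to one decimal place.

94.9

Rebased(Period 0) = 100.0 / 105.4 × 100 = 94.8767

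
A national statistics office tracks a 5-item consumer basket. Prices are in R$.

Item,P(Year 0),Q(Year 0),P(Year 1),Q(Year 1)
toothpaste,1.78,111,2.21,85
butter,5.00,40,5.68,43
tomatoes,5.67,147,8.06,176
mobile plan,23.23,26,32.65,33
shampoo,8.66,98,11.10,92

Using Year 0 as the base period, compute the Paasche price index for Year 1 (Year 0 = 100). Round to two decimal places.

134.90

Paasche price index uses current-period quantities as weights.
ΣP(Year 1)·Q(Year 1) = 2.21×85 + 5.68×43 + 8.06×176 + 32.65×33 + 11.10×92 = 187.85 + 244.24 + 1418.56 + 1077.45 + 1021.2 = 3949.3
ΣP(Year 0)·Q(Year 1) = 1.78×85 + 5.00×43 + 5.67×176 + 23.23×33 + 8.66×92 = 151.3 + 215 + 997.92 + 766.59 + 796.72 = 2927.53
Index = 3949.3 / 2927.53 × 100 = 134.9021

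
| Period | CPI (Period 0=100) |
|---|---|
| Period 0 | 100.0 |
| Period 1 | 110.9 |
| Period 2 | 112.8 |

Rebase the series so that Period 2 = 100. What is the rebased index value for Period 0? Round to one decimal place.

88.7

Rebased(Period 0) = 100.0 / 112.8 × 100 = 88.6525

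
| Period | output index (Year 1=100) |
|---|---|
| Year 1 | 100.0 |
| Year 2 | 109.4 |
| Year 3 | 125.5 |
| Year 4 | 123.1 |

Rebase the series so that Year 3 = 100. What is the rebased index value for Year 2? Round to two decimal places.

87.17

Rebased(Year 2) = 109.4 / 125.5 × 100 = 87.1713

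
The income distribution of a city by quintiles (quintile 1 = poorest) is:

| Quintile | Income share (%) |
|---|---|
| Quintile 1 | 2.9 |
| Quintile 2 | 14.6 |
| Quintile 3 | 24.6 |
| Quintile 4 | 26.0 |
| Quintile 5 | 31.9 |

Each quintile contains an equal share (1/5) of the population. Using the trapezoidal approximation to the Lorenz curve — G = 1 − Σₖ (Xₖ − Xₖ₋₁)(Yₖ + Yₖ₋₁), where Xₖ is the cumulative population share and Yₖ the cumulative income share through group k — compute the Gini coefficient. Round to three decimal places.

0.278

Cumulative income shares Yₖ: 0.0290, 0.1750, 0.4210, 0.6810, 1.0000
Σ (Xₖ−Xₖ₋₁)(Yₖ+Yₖ₋₁) = (1/5)(0.0290+0.0000) + (1/5)(0.1750+0.0290) + (1/5)(0.4210+0.1750) + (1/5)(0.6810+0.4210) + (1/5)(1.0000+0.6810)
  = 0.0058 + 0.0408 + 0.1192 + 0.2204 + 0.3362 = 0.7224
G = 1 − 0.7224 = 0.2776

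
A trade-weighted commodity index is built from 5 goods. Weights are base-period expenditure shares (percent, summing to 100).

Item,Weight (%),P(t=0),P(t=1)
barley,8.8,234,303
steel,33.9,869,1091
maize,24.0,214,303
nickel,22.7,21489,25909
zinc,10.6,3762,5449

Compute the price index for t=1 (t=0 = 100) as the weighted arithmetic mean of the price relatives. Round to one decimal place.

barley: 8.8 × (303/234) = 8.8 × 1.294872 = 11.3949
steel: 33.9 × (1091/869) = 33.9 × 1.255466 = 42.5603
maize: 24.0 × (303/214) = 24.0 × 1.415888 = 33.9813
nickel: 22.7 × (25909/21489) = 22.7 × 1.205687 = 27.3691
zinc: 10.6 × (5449/3762) = 10.6 × 1.448432 = 15.3534
Index = Σ wᵢ·(p₁ᵢ/p₀ᵢ) = 11.3949 + 42.5603 + 33.9813 + 27.3691 + 15.3534 = 130.6589

130.7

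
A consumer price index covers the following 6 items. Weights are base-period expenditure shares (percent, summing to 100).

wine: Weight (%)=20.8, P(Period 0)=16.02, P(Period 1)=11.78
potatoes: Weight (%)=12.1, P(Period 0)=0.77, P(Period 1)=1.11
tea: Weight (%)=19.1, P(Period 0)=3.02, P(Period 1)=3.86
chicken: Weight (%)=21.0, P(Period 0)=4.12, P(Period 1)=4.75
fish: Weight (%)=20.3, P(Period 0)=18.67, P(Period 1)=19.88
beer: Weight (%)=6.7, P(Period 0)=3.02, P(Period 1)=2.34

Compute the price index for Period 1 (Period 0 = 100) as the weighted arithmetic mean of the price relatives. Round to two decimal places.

wine: 20.8 × (11.78/16.02) = 20.8 × 0.735331 = 15.2949
potatoes: 12.1 × (1.11/0.77) = 12.1 × 1.441558 = 17.4429
tea: 19.1 × (3.86/3.02) = 19.1 × 1.278146 = 24.4126
chicken: 21.0 × (4.75/4.12) = 21.0 × 1.152913 = 24.2112
fish: 20.3 × (19.88/18.67) = 20.3 × 1.064810 = 21.6156
beer: 6.7 × (2.34/3.02) = 6.7 × 0.774834 = 5.1914
Index = Σ wᵢ·(p₁ᵢ/p₀ᵢ) = 15.2949 + 17.4429 + 24.4126 + 24.2112 + 21.6156 + 5.1914 = 108.1685

108.17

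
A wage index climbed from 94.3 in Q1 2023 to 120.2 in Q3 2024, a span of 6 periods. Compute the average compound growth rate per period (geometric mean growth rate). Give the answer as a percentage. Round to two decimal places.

Growth factor = (120.2/94.3)^(1/6) = (1.274655)^(1/6) = 1.041275
Growth rate = 1.041275 − 1 = 0.041275 = 4.1275%

4.13%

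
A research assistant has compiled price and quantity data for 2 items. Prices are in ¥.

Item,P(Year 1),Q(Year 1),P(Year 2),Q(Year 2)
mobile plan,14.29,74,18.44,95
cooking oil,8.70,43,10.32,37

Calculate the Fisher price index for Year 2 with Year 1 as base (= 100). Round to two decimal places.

Laspeyres component (base-period weights):
ΣP(Year 2)Q(Year 1) = 18.44×74 + 10.32×43 = 1364.56 + 443.76 = 1808.32
ΣP(Year 1)Q(Year 1) = 14.29×74 + 8.70×43 = 1057.46 + 374.1 = 1431.56
L = 1808.32 / 1431.56 × 100 = 126.3181
Paasche component (current-period weights):
ΣP(Year 2)Q(Year 2) = 18.44×95 + 10.32×37 = 1751.8 + 381.84 = 2133.64
ΣP(Year 1)Q(Year 2) = 14.29×95 + 8.70×37 = 1357.55 + 321.9 = 1679.45
P = 2133.64 / 1679.45 × 100 = 127.0440
Fisher = √(L × P) = √(126.3181 × 127.0440) = 126.6805

126.68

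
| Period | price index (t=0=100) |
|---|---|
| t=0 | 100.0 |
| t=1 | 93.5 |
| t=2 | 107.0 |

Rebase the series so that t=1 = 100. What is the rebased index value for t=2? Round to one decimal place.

Rebased(t=2) = 107.0 / 93.5 × 100 = 114.4385

114.4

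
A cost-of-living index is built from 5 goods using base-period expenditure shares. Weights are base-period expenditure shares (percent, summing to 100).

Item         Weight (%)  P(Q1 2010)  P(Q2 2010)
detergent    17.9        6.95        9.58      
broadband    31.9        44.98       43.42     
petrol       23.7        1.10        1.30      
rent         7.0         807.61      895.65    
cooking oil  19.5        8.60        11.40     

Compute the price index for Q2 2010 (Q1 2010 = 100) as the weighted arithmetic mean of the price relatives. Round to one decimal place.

117.1

detergent: 17.9 × (9.58/6.95) = 17.9 × 1.378417 = 24.6737
broadband: 31.9 × (43.42/44.98) = 31.9 × 0.965318 = 30.7936
petrol: 23.7 × (1.30/1.10) = 23.7 × 1.181818 = 28.0091
rent: 7.0 × (895.65/807.61) = 7.0 × 1.109013 = 7.7631
cooking oil: 19.5 × (11.40/8.60) = 19.5 × 1.325581 = 25.8488
Index = Σ wᵢ·(p₁ᵢ/p₀ᵢ) = 24.6737 + 30.7936 + 28.0091 + 7.7631 + 25.8488 = 117.0883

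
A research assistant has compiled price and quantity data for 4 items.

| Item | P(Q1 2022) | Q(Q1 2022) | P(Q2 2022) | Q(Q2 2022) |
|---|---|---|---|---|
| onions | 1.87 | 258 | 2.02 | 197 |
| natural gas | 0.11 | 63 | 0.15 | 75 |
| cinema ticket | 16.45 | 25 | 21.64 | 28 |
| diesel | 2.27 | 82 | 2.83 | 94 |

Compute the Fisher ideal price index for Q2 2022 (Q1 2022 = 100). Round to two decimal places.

120.94

Laspeyres component (base-period weights):
ΣP(Q2 2022)Q(Q1 2022) = 2.02×258 + 0.15×63 + 21.64×25 + 2.83×82 = 521.16 + 9.45 + 541 + 232.06 = 1303.67
ΣP(Q1 2022)Q(Q1 2022) = 1.87×258 + 0.11×63 + 16.45×25 + 2.27×82 = 482.46 + 6.93 + 411.25 + 186.14 = 1086.78
L = 1303.67 / 1086.78 × 100 = 119.9571
Paasche component (current-period weights):
ΣP(Q2 2022)Q(Q2 2022) = 2.02×197 + 0.15×75 + 21.64×28 + 2.83×94 = 397.94 + 11.25 + 605.92 + 266.02 = 1281.13
ΣP(Q1 2022)Q(Q2 2022) = 1.87×197 + 0.11×75 + 16.45×28 + 2.27×94 = 368.39 + 8.25 + 460.6 + 213.38 = 1050.62
P = 1281.13 / 1050.62 × 100 = 121.9404
Fisher = √(L × P) = √(119.9571 × 121.9404) = 120.9447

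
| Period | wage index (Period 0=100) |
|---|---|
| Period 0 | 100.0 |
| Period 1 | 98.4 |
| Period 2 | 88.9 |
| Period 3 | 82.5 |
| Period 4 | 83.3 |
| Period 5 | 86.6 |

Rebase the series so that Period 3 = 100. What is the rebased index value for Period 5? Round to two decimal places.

104.97

Rebased(Period 5) = 86.6 / 82.5 × 100 = 104.9697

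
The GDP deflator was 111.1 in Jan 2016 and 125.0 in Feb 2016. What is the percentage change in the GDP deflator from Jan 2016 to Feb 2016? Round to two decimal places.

12.51%

Change = (125.0 − 111.1) / 111.1 × 100
       = 13.9 / 111.1 × 100 = 12.5113%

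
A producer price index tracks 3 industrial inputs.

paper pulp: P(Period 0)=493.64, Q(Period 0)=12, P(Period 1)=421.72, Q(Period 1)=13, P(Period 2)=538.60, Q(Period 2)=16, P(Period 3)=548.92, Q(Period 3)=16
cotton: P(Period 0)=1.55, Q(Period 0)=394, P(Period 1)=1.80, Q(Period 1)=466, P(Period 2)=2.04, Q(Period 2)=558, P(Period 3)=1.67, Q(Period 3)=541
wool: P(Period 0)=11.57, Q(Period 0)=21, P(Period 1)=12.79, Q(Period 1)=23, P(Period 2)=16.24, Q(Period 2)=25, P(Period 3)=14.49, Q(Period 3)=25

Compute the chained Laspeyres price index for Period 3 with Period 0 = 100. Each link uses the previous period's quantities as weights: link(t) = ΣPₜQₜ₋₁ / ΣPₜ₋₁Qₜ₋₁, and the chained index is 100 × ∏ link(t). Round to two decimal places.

111.20

Link Period 0→Period 1:
ΣP(Period 1)Q(Period 0) = 421.72×12 + 1.80×394 + 12.79×21 = 5060.64 + 709.2 + 268.59 = 6038.43
ΣP(Period 0)Q(Period 0) = 493.64×12 + 1.55×394 + 11.57×21 = 5923.68 + 610.7 + 242.97 = 6777.35
link = 6038.43/6777.35 = 0.890972
Link Period 1→Period 2:
ΣP(Period 2)Q(Period 1) = 538.60×13 + 2.04×466 + 16.24×23 = 7001.8 + 950.64 + 373.52 = 8325.96
ΣP(Period 1)Q(Period 1) = 421.72×13 + 1.80×466 + 12.79×23 = 5482.36 + 838.8 + 294.17 = 6615.33
link = 8325.96/6615.33 = 1.258586
Link Period 2→Period 3:
ΣP(Period 3)Q(Period 2) = 548.92×16 + 1.67×558 + 14.49×25 = 8782.72 + 931.86 + 362.25 = 10076.83
ΣP(Period 2)Q(Period 2) = 538.60×16 + 2.04×558 + 16.24×25 = 8617.6 + 1138.32 + 406 = 10161.92
link = 10076.83/10161.92 = 0.991627
Chained index = 100 × 0.890972 × 1.258586 × 0.991627 = 111.1975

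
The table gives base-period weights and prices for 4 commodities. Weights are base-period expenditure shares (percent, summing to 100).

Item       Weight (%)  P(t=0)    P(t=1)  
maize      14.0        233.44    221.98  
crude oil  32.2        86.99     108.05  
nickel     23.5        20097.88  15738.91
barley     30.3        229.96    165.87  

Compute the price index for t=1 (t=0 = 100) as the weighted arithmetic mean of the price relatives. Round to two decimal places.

93.57

maize: 14.0 × (221.98/233.44) = 14.0 × 0.950908 = 13.3127
crude oil: 32.2 × (108.05/86.99) = 32.2 × 1.242097 = 39.9955
nickel: 23.5 × (15738.91/20097.88) = 23.5 × 0.783113 = 18.4032
barley: 30.3 × (165.87/229.96) = 30.3 × 0.721299 = 21.8554
Index = Σ wᵢ·(p₁ᵢ/p₀ᵢ) = 13.3127 + 39.9955 + 18.4032 + 21.8554 = 93.5668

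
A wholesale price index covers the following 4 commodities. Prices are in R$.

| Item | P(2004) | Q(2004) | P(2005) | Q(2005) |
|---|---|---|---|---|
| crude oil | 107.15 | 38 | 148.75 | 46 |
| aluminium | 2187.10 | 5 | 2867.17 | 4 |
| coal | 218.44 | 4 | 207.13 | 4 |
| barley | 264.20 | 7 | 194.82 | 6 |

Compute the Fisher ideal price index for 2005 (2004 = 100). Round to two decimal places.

Laspeyres component (base-period weights):
ΣP(2005)Q(2004) = 148.75×38 + 2867.17×5 + 207.13×4 + 194.82×7 = 5652.5 + 14335.85 + 828.52 + 1363.74 = 22180.61
ΣP(2004)Q(2004) = 107.15×38 + 2187.10×5 + 218.44×4 + 264.20×7 = 4071.7 + 10935.5 + 873.76 + 1849.4 = 17730.36
L = 22180.61 / 17730.36 × 100 = 125.0996
Paasche component (current-period weights):
ΣP(2005)Q(2005) = 148.75×46 + 2867.17×4 + 207.13×4 + 194.82×6 = 6842.5 + 11468.68 + 828.52 + 1168.92 = 20308.62
ΣP(2004)Q(2005) = 107.15×46 + 2187.10×4 + 218.44×4 + 264.20×6 = 4928.9 + 8748.4 + 873.76 + 1585.2 = 16136.26
P = 20308.62 / 16136.26 × 100 = 125.8570
Fisher = √(L × P) = √(125.0996 × 125.8570) = 125.4778

125.48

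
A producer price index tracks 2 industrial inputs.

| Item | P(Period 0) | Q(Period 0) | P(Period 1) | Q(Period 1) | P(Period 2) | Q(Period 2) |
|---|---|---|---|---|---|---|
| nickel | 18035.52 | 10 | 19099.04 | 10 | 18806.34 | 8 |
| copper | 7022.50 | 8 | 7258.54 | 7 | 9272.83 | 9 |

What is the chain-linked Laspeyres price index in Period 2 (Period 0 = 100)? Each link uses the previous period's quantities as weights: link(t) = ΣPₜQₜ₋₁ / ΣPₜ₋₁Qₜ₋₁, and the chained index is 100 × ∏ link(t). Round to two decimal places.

Link Period 0→Period 1:
ΣP(Period 1)Q(Period 0) = 19099.04×10 + 7258.54×8 = 190990.4 + 58068.32 = 249058.72
ΣP(Period 0)Q(Period 0) = 18035.52×10 + 7022.50×8 = 180355.2 + 56180 = 236535.2
link = 249058.72/236535.2 = 1.052946
Link Period 1→Period 2:
ΣP(Period 2)Q(Period 1) = 18806.34×10 + 9272.83×7 = 188063.4 + 64909.81 = 252973.21
ΣP(Period 1)Q(Period 1) = 19099.04×10 + 7258.54×7 = 190990.4 + 50809.78 = 241800.18
link = 252973.21/241800.18 = 1.046208
Chained index = 100 × 1.052946 × 1.046208 = 110.1600

110.16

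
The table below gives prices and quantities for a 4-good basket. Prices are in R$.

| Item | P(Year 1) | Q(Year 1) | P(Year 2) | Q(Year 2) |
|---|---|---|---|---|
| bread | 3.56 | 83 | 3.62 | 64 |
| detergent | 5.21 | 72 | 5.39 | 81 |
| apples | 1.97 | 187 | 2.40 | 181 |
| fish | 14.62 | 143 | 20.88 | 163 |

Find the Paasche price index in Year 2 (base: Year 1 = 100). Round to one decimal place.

132.9

Paasche price index uses current-period quantities as weights.
ΣP(Year 2)·Q(Year 2) = 3.62×64 + 5.39×81 + 2.40×181 + 20.88×163 = 231.68 + 436.59 + 434.4 + 3403.44 = 4506.11
ΣP(Year 1)·Q(Year 2) = 3.56×64 + 5.21×81 + 1.97×181 + 14.62×163 = 227.84 + 422.01 + 356.57 + 2383.06 = 3389.48
Index = 4506.11 / 3389.48 × 100 = 132.9440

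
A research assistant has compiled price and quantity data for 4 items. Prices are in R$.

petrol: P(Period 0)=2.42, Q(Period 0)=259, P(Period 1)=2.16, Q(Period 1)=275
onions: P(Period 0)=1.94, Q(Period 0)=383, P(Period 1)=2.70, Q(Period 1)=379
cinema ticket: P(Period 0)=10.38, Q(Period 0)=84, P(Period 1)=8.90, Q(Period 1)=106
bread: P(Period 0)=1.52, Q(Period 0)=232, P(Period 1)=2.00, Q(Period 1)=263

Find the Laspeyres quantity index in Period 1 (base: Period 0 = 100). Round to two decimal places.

Laspeyres quantity index uses base-period prices as weights.
ΣP(Period 0)·Q(Period 1) = 2.42×275 + 1.94×379 + 10.38×106 + 1.52×263 = 665.5 + 735.26 + 1100.28 + 399.76 = 2900.8
ΣP(Period 0)·Q(Period 0) = 2.42×259 + 1.94×383 + 10.38×84 + 1.52×232 = 626.78 + 743.02 + 871.92 + 352.64 = 2594.36
Index = 2900.8 / 2594.36 × 100 = 111.8118

111.81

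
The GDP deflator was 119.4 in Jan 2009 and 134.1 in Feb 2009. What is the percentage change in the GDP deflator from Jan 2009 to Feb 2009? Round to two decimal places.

12.31%

Change = (134.1 − 119.4) / 119.4 × 100
       = 14.7 / 119.4 × 100 = 12.3116%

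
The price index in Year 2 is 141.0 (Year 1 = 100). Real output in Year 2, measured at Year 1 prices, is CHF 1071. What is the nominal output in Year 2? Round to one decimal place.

Nominal = Real × (Index/100) = 1071 × (141.0/100)
        = 1071 × 1.410 = 1510.1100

1510.1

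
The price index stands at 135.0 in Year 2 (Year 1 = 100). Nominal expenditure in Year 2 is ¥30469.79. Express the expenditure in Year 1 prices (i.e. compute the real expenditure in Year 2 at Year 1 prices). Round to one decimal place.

Real = Nominal ÷ (Index/100) = 30469.79 ÷ (135.0/100)
     = 30469.79 ÷ 1.350 = 22570.2148

22570.2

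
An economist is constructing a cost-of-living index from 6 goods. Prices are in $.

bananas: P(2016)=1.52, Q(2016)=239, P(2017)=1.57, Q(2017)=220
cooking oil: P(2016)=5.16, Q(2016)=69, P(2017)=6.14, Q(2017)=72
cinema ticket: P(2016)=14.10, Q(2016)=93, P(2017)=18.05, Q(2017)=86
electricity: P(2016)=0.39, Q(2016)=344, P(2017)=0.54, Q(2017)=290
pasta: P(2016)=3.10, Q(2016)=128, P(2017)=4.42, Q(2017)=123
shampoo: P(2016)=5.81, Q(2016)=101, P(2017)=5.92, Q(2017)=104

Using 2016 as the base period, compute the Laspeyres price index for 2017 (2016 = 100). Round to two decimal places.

121.55

Laspeyres price index uses base-period quantities as weights.
ΣP(2017)·Q(2016) = 1.57×239 + 6.14×69 + 18.05×93 + 0.54×344 + 4.42×128 + 5.92×101 = 375.23 + 423.66 + 1678.65 + 185.76 + 565.76 + 597.92 = 3826.98
ΣP(2016)·Q(2016) = 1.52×239 + 5.16×69 + 14.10×93 + 0.39×344 + 3.10×128 + 5.81×101 = 363.28 + 356.04 + 1311.3 + 134.16 + 396.8 + 586.81 = 3148.39
Index = 3826.98 / 3148.39 × 100 = 121.5536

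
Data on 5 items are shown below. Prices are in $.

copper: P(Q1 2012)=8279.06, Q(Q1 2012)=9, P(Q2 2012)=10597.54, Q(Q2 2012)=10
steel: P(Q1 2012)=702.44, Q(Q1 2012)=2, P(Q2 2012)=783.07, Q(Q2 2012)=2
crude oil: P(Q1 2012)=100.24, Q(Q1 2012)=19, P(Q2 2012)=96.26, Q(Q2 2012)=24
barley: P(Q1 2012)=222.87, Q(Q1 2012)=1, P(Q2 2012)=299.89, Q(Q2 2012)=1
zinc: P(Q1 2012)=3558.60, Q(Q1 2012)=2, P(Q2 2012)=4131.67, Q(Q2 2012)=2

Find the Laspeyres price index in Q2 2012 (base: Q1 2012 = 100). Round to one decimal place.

Laspeyres price index uses base-period quantities as weights.
ΣP(Q2 2012)·Q(Q1 2012) = 10597.54×9 + 783.07×2 + 96.26×19 + 299.89×1 + 4131.67×2 = 95377.86 + 1566.14 + 1828.94 + 299.89 + 8263.34 = 107336.17
ΣP(Q1 2012)·Q(Q1 2012) = 8279.06×9 + 702.44×2 + 100.24×19 + 222.87×1 + 3558.60×2 = 74511.54 + 1404.88 + 1904.56 + 222.87 + 7117.2 = 85161.05
Index = 107336.17 / 85161.05 × 100 = 126.0390

126.0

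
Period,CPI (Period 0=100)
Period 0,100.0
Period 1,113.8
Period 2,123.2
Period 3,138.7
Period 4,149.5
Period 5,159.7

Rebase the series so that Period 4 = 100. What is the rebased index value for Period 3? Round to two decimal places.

Rebased(Period 3) = 138.7 / 149.5 × 100 = 92.7759

92.78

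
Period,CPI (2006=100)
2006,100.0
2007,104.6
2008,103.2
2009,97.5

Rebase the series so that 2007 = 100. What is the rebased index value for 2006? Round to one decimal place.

Rebased(2006) = 100.0 / 104.6 × 100 = 95.6023

95.6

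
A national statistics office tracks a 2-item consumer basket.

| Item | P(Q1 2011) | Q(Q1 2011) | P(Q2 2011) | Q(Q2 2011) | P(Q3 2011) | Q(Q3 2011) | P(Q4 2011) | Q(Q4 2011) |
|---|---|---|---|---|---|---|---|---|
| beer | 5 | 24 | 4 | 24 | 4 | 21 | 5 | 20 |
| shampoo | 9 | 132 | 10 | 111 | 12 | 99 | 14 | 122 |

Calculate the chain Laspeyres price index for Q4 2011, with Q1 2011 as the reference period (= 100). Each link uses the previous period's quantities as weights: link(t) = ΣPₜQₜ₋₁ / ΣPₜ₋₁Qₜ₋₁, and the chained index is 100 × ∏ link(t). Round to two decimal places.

150.25

Link Q1 2011→Q2 2011:
ΣP(Q2 2011)Q(Q1 2011) = 4×24 + 10×132 = 96 + 1320 = 1416
ΣP(Q1 2011)Q(Q1 2011) = 5×24 + 9×132 = 120 + 1188 = 1308
link = 1416/1308 = 1.082569
Link Q2 2011→Q3 2011:
ΣP(Q3 2011)Q(Q2 2011) = 4×24 + 12×111 = 96 + 1332 = 1428
ΣP(Q2 2011)Q(Q2 2011) = 4×24 + 10×111 = 96 + 1110 = 1206
link = 1428/1206 = 1.184080
Link Q3 2011→Q4 2011:
ΣP(Q4 2011)Q(Q3 2011) = 5×21 + 14×99 = 105 + 1386 = 1491
ΣP(Q3 2011)Q(Q3 2011) = 4×21 + 12×99 = 84 + 1188 = 1272
link = 1491/1272 = 1.172170
Chained index = 100 × 1.082569 × 1.184080 × 1.172170 = 150.2543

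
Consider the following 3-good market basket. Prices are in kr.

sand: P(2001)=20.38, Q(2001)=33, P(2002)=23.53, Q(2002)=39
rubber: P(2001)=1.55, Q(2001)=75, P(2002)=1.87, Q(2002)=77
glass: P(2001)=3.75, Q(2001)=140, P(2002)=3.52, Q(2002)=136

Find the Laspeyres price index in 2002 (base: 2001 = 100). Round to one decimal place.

107.3

Laspeyres price index uses base-period quantities as weights.
ΣP(2002)·Q(2001) = 23.53×33 + 1.87×75 + 3.52×140 = 776.49 + 140.25 + 492.8 = 1409.54
ΣP(2001)·Q(2001) = 20.38×33 + 1.55×75 + 3.75×140 = 672.54 + 116.25 + 525 = 1313.79
Index = 1409.54 / 1313.79 × 100 = 107.2881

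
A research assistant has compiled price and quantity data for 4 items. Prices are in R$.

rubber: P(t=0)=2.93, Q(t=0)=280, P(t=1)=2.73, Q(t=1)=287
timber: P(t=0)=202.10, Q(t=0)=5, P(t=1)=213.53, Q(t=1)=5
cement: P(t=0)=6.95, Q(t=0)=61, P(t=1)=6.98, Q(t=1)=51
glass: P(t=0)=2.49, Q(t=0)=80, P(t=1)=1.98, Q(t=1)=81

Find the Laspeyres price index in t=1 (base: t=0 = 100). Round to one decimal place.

98.5

Laspeyres price index uses base-period quantities as weights.
ΣP(t=1)·Q(t=0) = 2.73×280 + 213.53×5 + 6.98×61 + 1.98×80 = 764.4 + 1067.65 + 425.78 + 158.4 = 2416.23
ΣP(t=0)·Q(t=0) = 2.93×280 + 202.10×5 + 6.95×61 + 2.49×80 = 820.4 + 1010.5 + 423.95 + 199.2 = 2454.05
Index = 2416.23 / 2454.05 × 100 = 98.4589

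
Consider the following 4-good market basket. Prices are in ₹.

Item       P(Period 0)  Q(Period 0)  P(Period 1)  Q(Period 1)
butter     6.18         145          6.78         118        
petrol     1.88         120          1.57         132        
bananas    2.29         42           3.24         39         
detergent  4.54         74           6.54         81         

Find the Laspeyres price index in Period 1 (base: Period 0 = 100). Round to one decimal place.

Laspeyres price index uses base-period quantities as weights.
ΣP(Period 1)·Q(Period 0) = 6.78×145 + 1.57×120 + 3.24×42 + 6.54×74 = 983.1 + 188.4 + 136.08 + 483.96 = 1791.54
ΣP(Period 0)·Q(Period 0) = 6.18×145 + 1.88×120 + 2.29×42 + 4.54×74 = 896.1 + 225.6 + 96.18 + 335.96 = 1553.84
Index = 1791.54 / 1553.84 × 100 = 115.2976

115.3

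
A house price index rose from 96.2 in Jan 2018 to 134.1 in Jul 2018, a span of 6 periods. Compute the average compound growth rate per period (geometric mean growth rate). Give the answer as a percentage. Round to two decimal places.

Growth factor = (134.1/96.2)^(1/6) = (1.393971)^(1/6) = 1.056920
Growth rate = 1.056920 − 1 = 0.056920 = 5.6920%

5.69%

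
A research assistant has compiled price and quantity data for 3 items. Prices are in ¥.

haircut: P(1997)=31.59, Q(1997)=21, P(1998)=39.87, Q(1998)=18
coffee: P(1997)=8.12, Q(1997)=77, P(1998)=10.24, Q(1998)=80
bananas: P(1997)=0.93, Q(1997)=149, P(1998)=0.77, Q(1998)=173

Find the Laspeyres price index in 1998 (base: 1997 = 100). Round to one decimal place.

Laspeyres price index uses base-period quantities as weights.
ΣP(1998)·Q(1997) = 39.87×21 + 10.24×77 + 0.77×149 = 837.27 + 788.48 + 114.73 = 1740.48
ΣP(1997)·Q(1997) = 31.59×21 + 8.12×77 + 0.93×149 = 663.39 + 625.24 + 138.57 = 1427.2
Index = 1740.48 / 1427.2 × 100 = 121.9507

122.0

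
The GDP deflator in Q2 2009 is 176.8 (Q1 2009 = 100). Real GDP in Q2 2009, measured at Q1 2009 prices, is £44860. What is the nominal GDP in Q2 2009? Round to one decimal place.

Nominal = Real × (Index/100) = 44860 × (176.8/100)
        = 44860 × 1.768 = 79312.4800

79312.5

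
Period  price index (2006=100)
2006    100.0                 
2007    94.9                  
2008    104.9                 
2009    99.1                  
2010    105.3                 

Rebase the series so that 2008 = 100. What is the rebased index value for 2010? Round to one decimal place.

Rebased(2010) = 105.3 / 104.9 × 100 = 100.3813

100.4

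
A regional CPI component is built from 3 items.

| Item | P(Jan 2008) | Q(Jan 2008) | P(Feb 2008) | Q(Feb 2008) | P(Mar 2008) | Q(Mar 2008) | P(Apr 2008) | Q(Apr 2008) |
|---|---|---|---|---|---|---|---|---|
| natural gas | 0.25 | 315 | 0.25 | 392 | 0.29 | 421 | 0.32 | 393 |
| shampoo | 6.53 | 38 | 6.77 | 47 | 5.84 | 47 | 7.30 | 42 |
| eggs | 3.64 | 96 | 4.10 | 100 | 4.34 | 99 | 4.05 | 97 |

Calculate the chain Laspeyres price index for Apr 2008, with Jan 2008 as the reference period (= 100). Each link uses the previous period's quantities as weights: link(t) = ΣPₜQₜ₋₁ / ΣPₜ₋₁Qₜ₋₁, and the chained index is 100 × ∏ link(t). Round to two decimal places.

114.18

Link Jan 2008→Feb 2008:
ΣP(Feb 2008)Q(Jan 2008) = 0.25×315 + 6.77×38 + 4.10×96 = 78.75 + 257.26 + 393.6 = 729.61
ΣP(Jan 2008)Q(Jan 2008) = 0.25×315 + 6.53×38 + 3.64×96 = 78.75 + 248.14 + 349.44 = 676.33
link = 729.61/676.33 = 1.078778
Link Feb 2008→Mar 2008:
ΣP(Mar 2008)Q(Feb 2008) = 0.29×392 + 5.84×47 + 4.34×100 = 113.68 + 274.48 + 434 = 822.16
ΣP(Feb 2008)Q(Feb 2008) = 0.25×392 + 6.77×47 + 4.10×100 = 98 + 318.19 + 410 = 826.19
link = 822.16/826.19 = 0.995122
Link Mar 2008→Apr 2008:
ΣP(Apr 2008)Q(Mar 2008) = 0.32×421 + 7.30×47 + 4.05×99 = 134.72 + 343.1 + 400.95 = 878.77
ΣP(Mar 2008)Q(Mar 2008) = 0.29×421 + 5.84×47 + 4.34×99 = 122.09 + 274.48 + 429.66 = 826.23
link = 878.77/826.23 = 1.063590
Chained index = 100 × 1.078778 × 0.995122 × 1.063590 = 114.1781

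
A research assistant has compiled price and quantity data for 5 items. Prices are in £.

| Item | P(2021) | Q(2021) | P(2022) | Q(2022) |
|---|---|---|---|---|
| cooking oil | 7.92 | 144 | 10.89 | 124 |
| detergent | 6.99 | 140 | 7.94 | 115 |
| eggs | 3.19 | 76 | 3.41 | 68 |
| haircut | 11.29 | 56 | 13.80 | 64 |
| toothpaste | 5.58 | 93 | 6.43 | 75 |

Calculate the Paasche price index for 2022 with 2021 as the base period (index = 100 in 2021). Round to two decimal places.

Paasche price index uses current-period quantities as weights.
ΣP(2022)·Q(2022) = 10.89×124 + 7.94×115 + 3.41×68 + 13.80×64 + 6.43×75 = 1350.36 + 913.1 + 231.88 + 883.2 + 482.25 = 3860.79
ΣP(2021)·Q(2022) = 7.92×124 + 6.99×115 + 3.19×68 + 11.29×64 + 5.58×75 = 982.08 + 803.85 + 216.92 + 722.56 + 418.5 = 3143.91
Index = 3860.79 / 3143.91 × 100 = 122.8022

122.80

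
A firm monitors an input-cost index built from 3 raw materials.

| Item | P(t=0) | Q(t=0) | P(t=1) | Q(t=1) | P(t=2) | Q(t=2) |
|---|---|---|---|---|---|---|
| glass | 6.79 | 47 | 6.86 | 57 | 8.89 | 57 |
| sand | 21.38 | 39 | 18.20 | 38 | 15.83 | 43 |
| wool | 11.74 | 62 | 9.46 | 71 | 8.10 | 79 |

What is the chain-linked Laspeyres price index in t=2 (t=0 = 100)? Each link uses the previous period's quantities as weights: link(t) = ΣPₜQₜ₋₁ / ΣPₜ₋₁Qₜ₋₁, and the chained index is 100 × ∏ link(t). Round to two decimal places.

Link t=0→t=1:
ΣP(t=1)Q(t=0) = 6.86×47 + 18.20×39 + 9.46×62 = 322.42 + 709.8 + 586.52 = 1618.74
ΣP(t=0)Q(t=0) = 6.79×47 + 21.38×39 + 11.74×62 = 319.13 + 833.82 + 727.88 = 1880.83
link = 1618.74/1880.83 = 0.860652
Link t=1→t=2:
ΣP(t=2)Q(t=1) = 8.89×57 + 15.83×38 + 8.10×71 = 506.73 + 601.54 + 575.1 = 1683.37
ΣP(t=1)Q(t=1) = 6.86×57 + 18.20×38 + 9.46×71 = 391.02 + 691.6 + 671.66 = 1754.28
link = 1683.37/1754.28 = 0.959579
Chained index = 100 × 0.860652 × 0.959579 = 82.5863

82.59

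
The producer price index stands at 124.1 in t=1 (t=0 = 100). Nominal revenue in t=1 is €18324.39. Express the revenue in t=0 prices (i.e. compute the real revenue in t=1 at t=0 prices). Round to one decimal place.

14765.8

Real = Nominal ÷ (Index/100) = 18324.39 ÷ (124.1/100)
     = 18324.39 ÷ 1.241 = 14765.8259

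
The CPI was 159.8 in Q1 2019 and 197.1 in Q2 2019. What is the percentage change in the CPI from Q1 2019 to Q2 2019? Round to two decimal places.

23.34%

Change = (197.1 − 159.8) / 159.8 × 100
       = 37.3 / 159.8 × 100 = 23.3417%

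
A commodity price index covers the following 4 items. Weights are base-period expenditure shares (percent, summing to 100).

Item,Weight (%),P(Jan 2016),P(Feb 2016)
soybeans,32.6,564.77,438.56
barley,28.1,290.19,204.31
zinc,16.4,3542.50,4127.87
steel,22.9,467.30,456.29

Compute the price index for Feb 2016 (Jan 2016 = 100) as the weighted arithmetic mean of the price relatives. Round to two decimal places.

soybeans: 32.6 × (438.56/564.77) = 32.6 × 0.776528 = 25.3148
barley: 28.1 × (204.31/290.19) = 28.1 × 0.704056 = 19.7840
zinc: 16.4 × (4127.87/3542.50) = 16.4 × 1.165242 = 19.1100
steel: 22.9 × (456.29/467.30) = 22.9 × 0.976439 = 22.3605
Index = Σ wᵢ·(p₁ᵢ/p₀ᵢ) = 25.3148 + 19.7840 + 19.1100 + 22.3605 = 86.5692

86.57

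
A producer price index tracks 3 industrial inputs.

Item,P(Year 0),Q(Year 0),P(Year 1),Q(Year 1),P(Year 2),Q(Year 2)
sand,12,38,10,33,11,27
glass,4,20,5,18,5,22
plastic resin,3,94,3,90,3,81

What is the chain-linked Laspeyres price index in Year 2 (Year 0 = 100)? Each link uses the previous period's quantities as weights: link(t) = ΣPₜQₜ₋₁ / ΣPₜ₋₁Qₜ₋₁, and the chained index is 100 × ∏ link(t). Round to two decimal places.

Link Year 0→Year 1:
ΣP(Year 1)Q(Year 0) = 10×38 + 5×20 + 3×94 = 380 + 100 + 282 = 762
ΣP(Year 0)Q(Year 0) = 12×38 + 4×20 + 3×94 = 456 + 80 + 282 = 818
link = 762/818 = 0.931540
Link Year 1→Year 2:
ΣP(Year 2)Q(Year 1) = 11×33 + 5×18 + 3×90 = 363 + 90 + 270 = 723
ΣP(Year 1)Q(Year 1) = 10×33 + 5×18 + 3×90 = 330 + 90 + 270 = 690
link = 723/690 = 1.047826
Chained index = 100 × 0.931540 × 1.047826 = 97.6092

97.61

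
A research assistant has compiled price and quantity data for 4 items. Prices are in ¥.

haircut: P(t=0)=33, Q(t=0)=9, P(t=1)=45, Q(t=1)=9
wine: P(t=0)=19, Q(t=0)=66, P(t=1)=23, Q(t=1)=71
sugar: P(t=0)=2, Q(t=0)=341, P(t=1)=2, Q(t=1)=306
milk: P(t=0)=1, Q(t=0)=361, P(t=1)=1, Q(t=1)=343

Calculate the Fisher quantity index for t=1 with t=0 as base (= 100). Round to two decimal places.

100.59

Laspeyres component (base-period weights):
ΣP(t=0)Q(t=1) = 33×9 + 19×71 + 2×306 + 1×343 = 297 + 1349 + 612 + 343 = 2601
ΣP(t=0)Q(t=0) = 33×9 + 19×66 + 2×341 + 1×361 = 297 + 1254 + 682 + 361 = 2594
L = 2601 / 2594 × 100 = 100.2699
Paasche component (current-period weights):
ΣP(t=1)Q(t=1) = 45×9 + 23×71 + 2×306 + 1×343 = 405 + 1633 + 612 + 343 = 2993
ΣP(t=1)Q(t=0) = 45×9 + 23×66 + 2×341 + 1×361 = 405 + 1518 + 682 + 361 = 2966
P = 2993 / 2966 × 100 = 100.9103
Fisher = √(L × P) = √(100.2699 × 100.9103) = 100.5896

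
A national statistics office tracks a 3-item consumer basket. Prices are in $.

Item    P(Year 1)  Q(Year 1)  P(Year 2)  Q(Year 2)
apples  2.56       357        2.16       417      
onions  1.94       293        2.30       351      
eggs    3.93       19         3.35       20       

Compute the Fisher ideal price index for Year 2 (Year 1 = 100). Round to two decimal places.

Laspeyres component (base-period weights):
ΣP(Year 2)Q(Year 1) = 2.16×357 + 2.30×293 + 3.35×19 = 771.12 + 673.9 + 63.65 = 1508.67
ΣP(Year 1)Q(Year 1) = 2.56×357 + 1.94×293 + 3.93×19 = 913.92 + 568.42 + 74.67 = 1557.01
L = 1508.67 / 1557.01 × 100 = 96.8953
Paasche component (current-period weights):
ΣP(Year 2)Q(Year 2) = 2.16×417 + 2.30×351 + 3.35×20 = 900.72 + 807.3 + 67 = 1775.02
ΣP(Year 1)Q(Year 2) = 2.56×417 + 1.94×351 + 3.93×20 = 1067.52 + 680.94 + 78.6 = 1827.06
P = 1775.02 / 1827.06 × 100 = 97.1517
Fisher = √(L × P) = √(96.8953 × 97.1517) = 97.0234

97.02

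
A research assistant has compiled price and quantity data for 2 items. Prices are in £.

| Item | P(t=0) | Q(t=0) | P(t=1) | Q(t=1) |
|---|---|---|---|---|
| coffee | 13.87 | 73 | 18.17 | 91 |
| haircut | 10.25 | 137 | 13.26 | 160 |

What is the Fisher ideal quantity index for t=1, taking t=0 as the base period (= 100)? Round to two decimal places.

Laspeyres component (base-period weights):
ΣP(t=0)Q(t=1) = 13.87×91 + 10.25×160 = 1262.17 + 1640 = 2902.17
ΣP(t=0)Q(t=0) = 13.87×73 + 10.25×137 = 1012.51 + 1404.25 = 2416.76
L = 2902.17 / 2416.76 × 100 = 120.0852
Paasche component (current-period weights):
ΣP(t=1)Q(t=1) = 18.17×91 + 13.26×160 = 1653.47 + 2121.6 = 3775.07
ΣP(t=1)Q(t=0) = 18.17×73 + 13.26×137 = 1326.41 + 1816.62 = 3143.03
P = 3775.07 / 3143.03 × 100 = 120.1093
Fisher = √(L × P) = √(120.0852 × 120.1093) = 120.0972

120.10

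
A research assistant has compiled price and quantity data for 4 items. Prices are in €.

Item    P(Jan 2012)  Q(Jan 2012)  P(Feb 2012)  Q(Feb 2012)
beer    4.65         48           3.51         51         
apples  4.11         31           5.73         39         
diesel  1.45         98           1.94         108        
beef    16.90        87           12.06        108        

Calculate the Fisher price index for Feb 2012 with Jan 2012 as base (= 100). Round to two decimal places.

80.62

Laspeyres component (base-period weights):
ΣP(Feb 2012)Q(Jan 2012) = 3.51×48 + 5.73×31 + 1.94×98 + 12.06×87 = 168.48 + 177.63 + 190.12 + 1049.22 = 1585.45
ΣP(Jan 2012)Q(Jan 2012) = 4.65×48 + 4.11×31 + 1.45×98 + 16.90×87 = 223.2 + 127.41 + 142.1 + 1470.3 = 1963.01
L = 1585.45 / 1963.01 × 100 = 80.7663
Paasche component (current-period weights):
ΣP(Feb 2012)Q(Feb 2012) = 3.51×51 + 5.73×39 + 1.94×108 + 12.06×108 = 179.01 + 223.47 + 209.52 + 1302.48 = 1914.48
ΣP(Jan 2012)Q(Feb 2012) = 4.65×51 + 4.11×39 + 1.45×108 + 16.90×108 = 237.15 + 160.29 + 156.6 + 1825.2 = 2379.24
P = 1914.48 / 2379.24 × 100 = 80.4660
Fisher = √(L × P) = √(80.7663 × 80.4660) = 80.6160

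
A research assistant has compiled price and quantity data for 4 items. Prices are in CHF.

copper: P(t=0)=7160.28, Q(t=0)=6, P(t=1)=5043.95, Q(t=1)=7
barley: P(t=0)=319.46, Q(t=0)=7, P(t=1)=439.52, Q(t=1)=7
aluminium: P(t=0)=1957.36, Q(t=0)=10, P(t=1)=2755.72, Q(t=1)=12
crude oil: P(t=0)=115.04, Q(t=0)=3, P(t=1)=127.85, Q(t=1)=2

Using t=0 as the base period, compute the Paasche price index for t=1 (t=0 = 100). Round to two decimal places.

Paasche price index uses current-period quantities as weights.
ΣP(t=1)·Q(t=1) = 5043.95×7 + 439.52×7 + 2755.72×12 + 127.85×2 = 35307.65 + 3076.64 + 33068.64 + 255.7 = 71708.63
ΣP(t=0)·Q(t=1) = 7160.28×7 + 319.46×7 + 1957.36×12 + 115.04×2 = 50121.96 + 2236.22 + 23488.32 + 230.08 = 76076.58
Index = 71708.63 / 76076.58 × 100 = 94.2585

94.26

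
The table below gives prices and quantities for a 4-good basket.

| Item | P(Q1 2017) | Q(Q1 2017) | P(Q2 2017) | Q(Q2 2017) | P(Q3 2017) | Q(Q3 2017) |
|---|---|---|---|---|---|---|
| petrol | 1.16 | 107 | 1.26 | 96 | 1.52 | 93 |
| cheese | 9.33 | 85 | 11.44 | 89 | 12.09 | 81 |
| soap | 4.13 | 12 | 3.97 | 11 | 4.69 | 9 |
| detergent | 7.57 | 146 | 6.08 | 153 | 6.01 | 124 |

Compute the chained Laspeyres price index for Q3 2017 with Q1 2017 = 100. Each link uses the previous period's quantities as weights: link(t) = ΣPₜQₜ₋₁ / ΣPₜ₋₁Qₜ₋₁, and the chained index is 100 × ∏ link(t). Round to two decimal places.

Link Q1 2017→Q2 2017:
ΣP(Q2 2017)Q(Q1 2017) = 1.26×107 + 11.44×85 + 3.97×12 + 6.08×146 = 134.82 + 972.4 + 47.64 + 887.68 = 2042.54
ΣP(Q1 2017)Q(Q1 2017) = 1.16×107 + 9.33×85 + 4.13×12 + 7.57×146 = 124.12 + 793.05 + 49.56 + 1105.22 = 2071.95
link = 2042.54/2071.95 = 0.985806
Link Q2 2017→Q3 2017:
ΣP(Q3 2017)Q(Q2 2017) = 1.52×96 + 12.09×89 + 4.69×11 + 6.01×153 = 145.92 + 1076.01 + 51.59 + 919.53 = 2193.05
ΣP(Q2 2017)Q(Q2 2017) = 1.26×96 + 11.44×89 + 3.97×11 + 6.08×153 = 120.96 + 1018.16 + 43.67 + 930.24 = 2113.03
link = 2193.05/2113.03 = 1.037870
Chained index = 100 × 0.985806 × 1.037870 = 102.3138

102.31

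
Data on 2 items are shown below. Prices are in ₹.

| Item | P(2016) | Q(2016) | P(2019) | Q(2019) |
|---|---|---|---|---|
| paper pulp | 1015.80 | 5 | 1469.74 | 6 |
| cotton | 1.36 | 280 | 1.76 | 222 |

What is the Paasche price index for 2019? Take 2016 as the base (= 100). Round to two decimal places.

143.97

Paasche price index uses current-period quantities as weights.
ΣP(2019)·Q(2019) = 1469.74×6 + 1.76×222 = 8818.44 + 390.72 = 9209.16
ΣP(2016)·Q(2019) = 1015.80×6 + 1.36×222 = 6094.8 + 301.92 = 6396.72
Index = 9209.16 / 6396.72 × 100 = 143.9669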